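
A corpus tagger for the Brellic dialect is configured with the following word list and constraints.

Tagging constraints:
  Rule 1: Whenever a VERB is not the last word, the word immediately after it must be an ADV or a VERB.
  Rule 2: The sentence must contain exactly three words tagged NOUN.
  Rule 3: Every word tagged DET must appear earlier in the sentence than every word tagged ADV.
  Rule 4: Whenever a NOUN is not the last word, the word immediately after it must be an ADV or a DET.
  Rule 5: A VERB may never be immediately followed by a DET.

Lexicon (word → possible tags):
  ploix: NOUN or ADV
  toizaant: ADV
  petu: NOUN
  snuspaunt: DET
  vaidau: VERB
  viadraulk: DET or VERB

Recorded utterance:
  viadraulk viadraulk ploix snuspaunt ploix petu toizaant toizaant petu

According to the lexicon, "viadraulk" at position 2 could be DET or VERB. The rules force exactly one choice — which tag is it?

Candidates per position — 1:viadraulk {DET,VERB}; 2:viadraulk {DET,VERB}; 3:ploix {NOUN,ADV}; 4:snuspaunt {DET}; 5:ploix {NOUN,ADV}; 6:petu {NOUN}; 7:toizaant {ADV}; 8:toizaant {ADV}; 9:petu {NOUN}.
Position 3: ADV is ruled out by rule 3; that leaves NOUN.
Position 5: NOUN is ruled out by rule 2; that leaves ADV.
Position 1: VERB is ruled out by rule 1; that leaves DET.
Position 2: VERB is ruled out by rule 1; that leaves DET.
So the tagging must be: DET DET NOUN DET ADV NOUN ADV ADV NOUN.
Rule-by-rule: rule 1 satisfied; rule 2 satisfied; rule 3 satisfied; rule 4 satisfied; rule 5 satisfied.

DET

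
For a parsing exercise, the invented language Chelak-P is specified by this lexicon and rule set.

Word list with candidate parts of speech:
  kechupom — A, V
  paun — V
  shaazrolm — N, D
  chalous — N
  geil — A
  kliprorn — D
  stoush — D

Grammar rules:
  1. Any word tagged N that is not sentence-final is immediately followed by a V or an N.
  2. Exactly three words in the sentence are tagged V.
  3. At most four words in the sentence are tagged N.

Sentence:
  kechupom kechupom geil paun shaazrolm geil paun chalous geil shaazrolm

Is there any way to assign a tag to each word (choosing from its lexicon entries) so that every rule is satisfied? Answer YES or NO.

NO

Candidates per position — 1:kechupom {A,V}; 2:kechupom {A,V}; 3:geil {A}; 4:paun {V}; 5:shaazrolm {N,D}; 6:geil {A}; 7:paun {V}; 8:chalous {N}; 9:geil {A}; 10:shaazrolm {N,D}.
Rule 1 cannot be satisfied by any choice of tags from the lexicon.
So there is no consistent tagging.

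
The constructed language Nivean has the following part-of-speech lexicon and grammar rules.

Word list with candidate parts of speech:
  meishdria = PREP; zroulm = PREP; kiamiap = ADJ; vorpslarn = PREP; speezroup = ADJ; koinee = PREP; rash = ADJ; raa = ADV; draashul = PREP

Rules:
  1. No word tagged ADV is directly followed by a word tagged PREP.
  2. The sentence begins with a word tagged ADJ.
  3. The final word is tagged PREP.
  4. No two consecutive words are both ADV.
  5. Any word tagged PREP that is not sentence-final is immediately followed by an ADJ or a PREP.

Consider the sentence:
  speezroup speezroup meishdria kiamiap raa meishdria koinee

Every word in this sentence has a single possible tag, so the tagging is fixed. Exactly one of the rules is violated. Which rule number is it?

Fixed tagging: ADJ ADJ PREP ADJ ADV PREP PREP.
Checking each rule: R1 fails, R2 ok, R3 ok, R4 ok, R5 ok.
Only rule 1 fails.

1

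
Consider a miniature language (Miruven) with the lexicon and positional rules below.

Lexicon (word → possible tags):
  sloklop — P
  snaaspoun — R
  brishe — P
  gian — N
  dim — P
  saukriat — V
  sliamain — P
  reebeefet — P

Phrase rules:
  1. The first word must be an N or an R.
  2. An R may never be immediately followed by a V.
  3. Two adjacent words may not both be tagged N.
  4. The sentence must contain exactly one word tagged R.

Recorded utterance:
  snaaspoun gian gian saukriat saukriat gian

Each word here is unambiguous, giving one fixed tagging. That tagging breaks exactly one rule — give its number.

Fixed tagging: R N N V V N.
Checking each rule: R1 ✓, R2 ✓, R3 ✗, R4 ✓.
Only rule 3 fails.

3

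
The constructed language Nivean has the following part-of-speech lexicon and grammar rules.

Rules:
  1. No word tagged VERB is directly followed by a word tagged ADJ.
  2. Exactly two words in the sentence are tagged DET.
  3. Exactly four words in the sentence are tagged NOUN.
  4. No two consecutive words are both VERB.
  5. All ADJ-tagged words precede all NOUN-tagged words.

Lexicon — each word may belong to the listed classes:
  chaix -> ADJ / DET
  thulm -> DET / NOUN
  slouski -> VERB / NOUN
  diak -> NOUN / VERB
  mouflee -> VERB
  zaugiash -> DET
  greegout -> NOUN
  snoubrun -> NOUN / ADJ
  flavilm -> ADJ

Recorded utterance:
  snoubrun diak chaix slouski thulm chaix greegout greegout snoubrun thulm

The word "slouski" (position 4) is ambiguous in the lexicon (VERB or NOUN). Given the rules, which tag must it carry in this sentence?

VERB

Candidates per position — 1:snoubrun {NOUN,ADJ}; 2:diak {NOUN,VERB}; 3:chaix {ADJ,DET}; 4:slouski {VERB,NOUN}; 5:thulm {DET,NOUN}; 6:chaix {ADJ,DET}; 7:greegout {NOUN}; 8:greegout {NOUN}; 9:snoubrun {NOUN,ADJ}; 10:thulm {DET,NOUN}.
If word 9 were ADJ, no tagging could satisfy rule 5; so word 9 is NOUN.
Position 4: the remaining choice is settled jointly with positions 1, 2, 3, 5, 6, 10 — only VERB at position 4 is part of a tagging that satisfies every rule.
The only consistent sequence is: ADJ VERB DET VERB DET ADJ NOUN NOUN NOUN NOUN.
Rule-by-rule: rule 1 ✓; rule 2 ✓; rule 3 ✓; rule 4 ✓; rule 5 ✓.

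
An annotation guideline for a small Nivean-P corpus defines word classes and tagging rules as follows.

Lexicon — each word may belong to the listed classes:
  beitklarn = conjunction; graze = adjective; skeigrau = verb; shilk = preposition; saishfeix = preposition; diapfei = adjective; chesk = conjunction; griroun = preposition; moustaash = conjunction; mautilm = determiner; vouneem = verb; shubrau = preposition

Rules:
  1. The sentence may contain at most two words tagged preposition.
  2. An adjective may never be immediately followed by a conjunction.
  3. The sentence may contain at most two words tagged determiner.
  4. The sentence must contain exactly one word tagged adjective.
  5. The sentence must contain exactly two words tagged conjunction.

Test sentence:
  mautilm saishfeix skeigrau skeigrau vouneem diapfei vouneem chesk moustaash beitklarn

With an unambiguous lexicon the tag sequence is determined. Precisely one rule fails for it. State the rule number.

Fixed tagging: determiner preposition verb verb verb adjective verb conjunction conjunction conjunction.
Applying the rules: R1 holds, R2 holds, R3 holds, R4 holds, R5 violated.
Only rule 5 fails.

5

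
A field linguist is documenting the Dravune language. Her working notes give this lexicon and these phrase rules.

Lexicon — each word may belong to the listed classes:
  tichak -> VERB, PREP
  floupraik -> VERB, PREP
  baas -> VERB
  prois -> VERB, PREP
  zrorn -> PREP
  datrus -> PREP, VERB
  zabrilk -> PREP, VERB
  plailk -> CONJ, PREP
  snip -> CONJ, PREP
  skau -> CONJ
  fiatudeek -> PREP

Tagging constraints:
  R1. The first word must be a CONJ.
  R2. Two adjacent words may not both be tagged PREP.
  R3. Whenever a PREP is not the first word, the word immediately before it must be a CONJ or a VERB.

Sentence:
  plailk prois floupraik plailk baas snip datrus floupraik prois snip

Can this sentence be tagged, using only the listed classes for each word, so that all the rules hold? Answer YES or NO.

YES

Candidates per position — 1:plailk {CONJ,PREP}; 2:prois {VERB,PREP}; 3:floupraik {VERB,PREP}; 4:plailk {CONJ,PREP}; 5:baas {VERB}; 6:snip {CONJ,PREP}; 7:datrus {PREP,VERB}; 8:floupraik {VERB,PREP}; 9:prois {VERB,PREP}; 10:snip {CONJ,PREP}.
One satisfying assignment: CONJ VERB VERB PREP VERB CONJ VERB PREP VERB PREP.
Checking: rule 1 ✓; rule 2 ✓; rule 3 ✓.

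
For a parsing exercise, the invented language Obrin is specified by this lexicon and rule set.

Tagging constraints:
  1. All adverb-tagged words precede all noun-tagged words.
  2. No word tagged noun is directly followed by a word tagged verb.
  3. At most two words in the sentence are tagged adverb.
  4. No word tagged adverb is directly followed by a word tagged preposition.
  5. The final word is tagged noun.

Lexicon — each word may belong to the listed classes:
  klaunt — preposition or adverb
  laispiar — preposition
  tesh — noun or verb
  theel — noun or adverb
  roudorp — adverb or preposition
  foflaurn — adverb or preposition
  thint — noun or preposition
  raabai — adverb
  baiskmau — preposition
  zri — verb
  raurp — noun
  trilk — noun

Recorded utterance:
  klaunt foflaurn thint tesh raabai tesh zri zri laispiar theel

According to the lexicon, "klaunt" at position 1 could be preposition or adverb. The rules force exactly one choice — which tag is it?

Candidates per position — 1:klaunt {preposition,adverb}; 2:foflaurn {adverb,preposition}; 3:thint {noun,preposition}; 4:tesh {noun,verb}; 5:raabai {adverb}; 6:tesh {noun,verb}; 7:zri {verb}; 8:zri {verb}; 9:laispiar {preposition}; 10:theel {noun,adverb}.
Position 3: noun is ruled out by rule 1; that leaves preposition.
Position 4: noun is ruled out by rule 1; that leaves verb.
Position 6: noun is ruled out by rule 2; that leaves verb.
Position 10: adverb is ruled out by rule 5; that leaves noun.
Position 1: adverb is ruled out by rule 4; that leaves preposition.
Position 2: adverb is ruled out by rule 4; that leaves preposition.
That leaves exactly one tagging: preposition preposition preposition verb adverb verb verb verb preposition noun.
Verifying each rule — rule 1 satisfied; rule 2 satisfied; rule 3 satisfied; rule 4 satisfied; rule 5 satisfied.

preposition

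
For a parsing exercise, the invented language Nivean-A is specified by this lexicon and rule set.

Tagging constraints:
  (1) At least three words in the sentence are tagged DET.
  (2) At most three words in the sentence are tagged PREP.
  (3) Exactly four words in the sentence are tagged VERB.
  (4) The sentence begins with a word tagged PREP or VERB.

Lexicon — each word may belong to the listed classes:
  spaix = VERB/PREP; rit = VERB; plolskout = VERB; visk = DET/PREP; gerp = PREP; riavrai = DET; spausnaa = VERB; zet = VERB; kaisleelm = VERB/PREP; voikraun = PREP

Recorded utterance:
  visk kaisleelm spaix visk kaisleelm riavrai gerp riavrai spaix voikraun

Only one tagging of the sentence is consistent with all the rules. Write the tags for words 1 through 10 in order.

Candidates per position — 1:visk {DET,PREP}; 2:kaisleelm {VERB,PREP}; 3:spaix {VERB,PREP}; 4:visk {DET,PREP}; 5:kaisleelm {VERB,PREP}; 6:riavrai {DET}; 7:gerp {PREP}; 8:riavrai {DET}; 9:spaix {VERB,PREP}; 10:voikraun {PREP}.
Word 1 cannot be DET — rule 4 would then fail for every completion. It is PREP.
Word 2 cannot be PREP — rule 2 would then fail for every completion. It is VERB.
Word 3 cannot be PREP — rule 2 would then fail for every completion. It is VERB.
Word 4 cannot be PREP — rule 1 would then fail for every completion. It is DET.
Word 5 cannot be PREP — rule 2 would then fail for every completion. It is VERB.
Word 9 cannot be PREP — rule 2 would then fail for every completion. It is VERB.
The only consistent sequence is: PREP VERB VERB DET VERB DET PREP DET VERB PREP.
Checking: rule 1 ✓; rule 2 ✓; rule 3 ✓; rule 4 ✓.

PREP VERB VERB DET VERB DET PREP DET VERB PREP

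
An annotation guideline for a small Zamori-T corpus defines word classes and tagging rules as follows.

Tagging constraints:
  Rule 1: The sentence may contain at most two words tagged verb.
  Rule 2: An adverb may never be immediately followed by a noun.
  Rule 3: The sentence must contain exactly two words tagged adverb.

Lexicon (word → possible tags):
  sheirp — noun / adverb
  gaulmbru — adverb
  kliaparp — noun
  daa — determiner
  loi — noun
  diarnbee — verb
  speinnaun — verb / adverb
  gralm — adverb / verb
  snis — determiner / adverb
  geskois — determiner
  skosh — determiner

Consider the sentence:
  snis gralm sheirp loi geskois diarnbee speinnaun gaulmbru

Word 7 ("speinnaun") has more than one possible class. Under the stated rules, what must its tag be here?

adverb

Candidates per position — 1:snis {determiner,adverb}; 2:gralm {adverb,verb}; 3:sheirp {noun,adverb}; 4:loi {noun}; 5:geskois {determiner}; 6:diarnbee {verb}; 7:speinnaun {verb,adverb}; 8:gaulmbru {adverb}.
Position 2: adverb is ruled out by rule 2; that leaves verb.
Position 3: adverb is ruled out by rule 2; that leaves noun.
Position 7: verb is ruled out by rule 1; that leaves adverb.
Position 1: adverb is ruled out by rule 3; that leaves determiner.
The unique satisfying tagging is: determiner verb noun noun determiner verb adverb adverb.
Check: rule 1 ✓; rule 2 ✓; rule 3 ✓.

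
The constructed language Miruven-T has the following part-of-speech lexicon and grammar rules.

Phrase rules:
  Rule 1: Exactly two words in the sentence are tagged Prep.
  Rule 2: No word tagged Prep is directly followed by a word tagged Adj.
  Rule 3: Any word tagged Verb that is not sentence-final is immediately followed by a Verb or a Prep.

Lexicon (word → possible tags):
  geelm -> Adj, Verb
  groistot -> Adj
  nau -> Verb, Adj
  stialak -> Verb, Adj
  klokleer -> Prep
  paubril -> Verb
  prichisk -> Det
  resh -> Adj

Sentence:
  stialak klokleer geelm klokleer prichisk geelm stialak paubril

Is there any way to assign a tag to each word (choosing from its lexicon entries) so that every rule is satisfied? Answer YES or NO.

YES

Candidates per position — 1:stialak {Verb,Adj}; 2:klokleer {Prep}; 3:geelm {Adj,Verb}; 4:klokleer {Prep}; 5:prichisk {Det}; 6:geelm {Adj,Verb}; 7:stialak {Verb,Adj}; 8:paubril {Verb}.
One satisfying assignment: Verb Prep Verb Prep Det Verb Verb Verb.
Checking: rule 1 holds; rule 2 holds; rule 3 holds.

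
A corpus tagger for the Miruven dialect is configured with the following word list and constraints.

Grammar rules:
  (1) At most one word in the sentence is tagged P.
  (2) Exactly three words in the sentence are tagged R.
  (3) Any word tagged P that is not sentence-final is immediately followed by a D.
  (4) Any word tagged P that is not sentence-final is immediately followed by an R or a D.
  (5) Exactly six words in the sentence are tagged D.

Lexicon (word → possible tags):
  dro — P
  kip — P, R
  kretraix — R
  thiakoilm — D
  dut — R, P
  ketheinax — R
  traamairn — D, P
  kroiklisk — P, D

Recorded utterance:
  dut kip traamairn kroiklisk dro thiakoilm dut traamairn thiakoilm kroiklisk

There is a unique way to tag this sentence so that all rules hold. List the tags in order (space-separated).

R R D D P D R D D D

Candidates per position — 1:dut {R,P}; 2:kip {P,R}; 3:traamairn {D,P}; 4:kroiklisk {P,D}; 5:dro {P}; 6:thiakoilm {D}; 7:dut {R,P}; 8:traamairn {D,P}; 9:thiakoilm {D}; 10:kroiklisk {P,D}.
Position 1: P is ruled out by rule 1; that leaves R.
Position 2: P is ruled out by rule 1; that leaves R.
Position 3: P is ruled out by rule 1; that leaves D.
Position 4: P is ruled out by rule 1; that leaves D.
Position 7: P is ruled out by rule 1; that leaves R.
Position 8: P is ruled out by rule 1; that leaves D.
Position 10: P is ruled out by rule 1; that leaves D.
The unique satisfying tagging is: R R D D P D R D D D.
Checking: rule 1 ok; rule 2 ok; rule 3 ok; rule 4 ok; rule 5 ok.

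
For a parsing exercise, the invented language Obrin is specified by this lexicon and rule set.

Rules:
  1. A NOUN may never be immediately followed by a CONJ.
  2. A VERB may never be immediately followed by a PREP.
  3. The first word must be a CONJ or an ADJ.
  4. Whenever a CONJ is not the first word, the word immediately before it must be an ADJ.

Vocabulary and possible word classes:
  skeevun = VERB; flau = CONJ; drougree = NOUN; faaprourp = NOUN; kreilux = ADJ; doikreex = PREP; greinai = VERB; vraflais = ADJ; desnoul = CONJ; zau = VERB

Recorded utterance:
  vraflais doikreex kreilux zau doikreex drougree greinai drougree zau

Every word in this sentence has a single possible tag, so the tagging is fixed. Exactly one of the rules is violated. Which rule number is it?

Fixed tagging: ADJ PREP ADJ VERB PREP NOUN VERB NOUN VERB.
Rule check: R1 ✓, R2 ✗, R3 ✓, R4 ✓.
Only rule 2 fails.

2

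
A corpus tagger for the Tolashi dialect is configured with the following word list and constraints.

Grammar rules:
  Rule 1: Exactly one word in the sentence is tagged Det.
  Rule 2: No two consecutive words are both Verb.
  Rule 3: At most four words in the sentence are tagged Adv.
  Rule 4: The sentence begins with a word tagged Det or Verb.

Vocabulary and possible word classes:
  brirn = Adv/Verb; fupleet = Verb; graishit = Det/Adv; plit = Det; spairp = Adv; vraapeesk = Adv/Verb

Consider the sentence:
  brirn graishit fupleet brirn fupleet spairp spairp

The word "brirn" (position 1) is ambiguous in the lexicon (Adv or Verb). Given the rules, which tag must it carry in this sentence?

Verb

Candidates per position — 1:brirn {Adv,Verb}; 2:graishit {Det,Adv}; 3:fupleet {Verb}; 4:brirn {Adv,Verb}; 5:fupleet {Verb}; 6:spairp {Adv}; 7:spairp {Adv}.
If word 1 were Adv, no tagging could satisfy rule 4; so word 1 is Verb.
If word 2 were Adv, no tagging could satisfy rule 1; so word 2 is Det.
If word 4 were Verb, no tagging could satisfy rule 2; so word 4 is Adv.
So the tagging must be: Verb Det Verb Adv Verb Adv Adv.
Rule-by-rule: rule 1 ok; rule 2 ok; rule 3 ok; rule 4 ok.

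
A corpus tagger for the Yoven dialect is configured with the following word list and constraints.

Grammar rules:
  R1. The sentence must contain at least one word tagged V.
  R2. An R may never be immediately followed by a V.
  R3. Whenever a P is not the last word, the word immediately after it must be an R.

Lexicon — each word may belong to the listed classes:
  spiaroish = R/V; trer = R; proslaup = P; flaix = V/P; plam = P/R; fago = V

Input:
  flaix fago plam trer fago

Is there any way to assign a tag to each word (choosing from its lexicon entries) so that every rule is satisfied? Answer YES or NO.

Candidates per position — 1:flaix {V,P}; 2:fago {V}; 3:plam {P,R}; 4:trer {R}; 5:fago {V}.
Rule 2 cannot be satisfied by any choice of tags from the lexicon.
So there is no consistent tagging.

NO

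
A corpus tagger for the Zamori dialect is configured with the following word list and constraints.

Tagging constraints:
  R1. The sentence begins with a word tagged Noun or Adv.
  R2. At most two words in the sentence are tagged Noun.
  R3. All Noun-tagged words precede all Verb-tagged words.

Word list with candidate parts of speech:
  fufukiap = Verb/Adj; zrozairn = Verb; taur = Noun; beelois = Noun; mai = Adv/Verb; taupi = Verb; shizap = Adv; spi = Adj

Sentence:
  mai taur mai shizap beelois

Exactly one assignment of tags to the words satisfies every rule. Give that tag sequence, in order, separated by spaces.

Adv Noun Adv Adv Noun

Candidates per position — 1:mai {Adv,Verb}; 2:taur {Noun}; 3:mai {Adv,Verb}; 4:shizap {Adv}; 5:beelois {Noun}.
Word 1 cannot be Verb — rule 1 would then fail for every completion. It is Adv.
Word 3 cannot be Verb — rule 3 would then fail for every completion. It is Adv.
So the tagging must be: Adv Noun Adv Adv Noun.
Checking: rule 1 ok; rule 2 ok; rule 3 ok.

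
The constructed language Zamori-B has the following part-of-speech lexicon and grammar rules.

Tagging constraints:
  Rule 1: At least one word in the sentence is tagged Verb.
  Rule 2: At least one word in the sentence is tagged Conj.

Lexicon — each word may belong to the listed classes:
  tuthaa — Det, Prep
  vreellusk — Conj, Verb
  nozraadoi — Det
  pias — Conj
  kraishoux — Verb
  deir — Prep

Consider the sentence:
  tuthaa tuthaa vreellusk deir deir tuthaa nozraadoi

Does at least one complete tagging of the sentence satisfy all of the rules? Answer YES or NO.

Candidates per position — 1:tuthaa {Det,Prep}; 2:tuthaa {Det,Prep}; 3:vreellusk {Conj,Verb}; 4:deir {Prep}; 5:deir {Prep}; 6:tuthaa {Det,Prep}; 7:nozraadoi {Det}.
Every candidate sequence violates at least one rule; no consistent tagging exists.

NO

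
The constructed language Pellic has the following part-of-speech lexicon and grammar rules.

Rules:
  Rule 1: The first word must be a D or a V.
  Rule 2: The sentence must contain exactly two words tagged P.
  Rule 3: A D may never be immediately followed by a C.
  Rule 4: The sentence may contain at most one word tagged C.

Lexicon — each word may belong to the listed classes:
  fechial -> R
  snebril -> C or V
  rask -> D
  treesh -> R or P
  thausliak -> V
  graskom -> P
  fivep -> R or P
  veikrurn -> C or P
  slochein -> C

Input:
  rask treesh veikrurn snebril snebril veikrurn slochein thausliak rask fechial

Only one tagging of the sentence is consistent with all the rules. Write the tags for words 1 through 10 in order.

D R P V V P C V D R

Candidates per position — 1:rask {D}; 2:treesh {R,P}; 3:veikrurn {C,P}; 4:snebril {C,V}; 5:snebril {C,V}; 6:veikrurn {C,P}; 7:slochein {C}; 8:thausliak {V}; 9:rask {D}; 10:fechial {R}.
Position 3: tagging it C would leave rule 4 unsatisfiable, so it must be P.
Position 4: tagging it C would leave rule 4 unsatisfiable, so it must be V.
Position 5: tagging it C would leave rule 4 unsatisfiable, so it must be V.
Position 6: tagging it C would leave rule 4 unsatisfiable, so it must be P.
Position 2: tagging it P would leave rule 2 unsatisfiable, so it must be R.
That leaves exactly one tagging: D R P V V P C V D R.
Checking: rule 1 satisfied; rule 2 satisfied; rule 3 satisfied; rule 4 satisfied.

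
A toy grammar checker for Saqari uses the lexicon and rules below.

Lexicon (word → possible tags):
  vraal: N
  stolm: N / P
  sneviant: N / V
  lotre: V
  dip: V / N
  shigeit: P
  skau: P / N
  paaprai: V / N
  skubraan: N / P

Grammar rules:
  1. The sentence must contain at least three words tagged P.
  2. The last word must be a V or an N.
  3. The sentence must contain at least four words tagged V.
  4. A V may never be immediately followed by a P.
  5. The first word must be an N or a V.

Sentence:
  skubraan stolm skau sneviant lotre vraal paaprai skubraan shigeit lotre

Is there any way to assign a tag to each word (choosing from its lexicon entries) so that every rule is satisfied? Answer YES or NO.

YES

Candidates per position — 1:skubraan {N,P}; 2:stolm {N,P}; 3:skau {P,N}; 4:sneviant {N,V}; 5:lotre {V}; 6:vraal {N}; 7:paaprai {V,N}; 8:skubraan {N,P}; 9:shigeit {P}; 10:lotre {V}.
One satisfying assignment: N P P V V N V N P V.
Check: rule 1 ok; rule 2 ok; rule 3 ok; rule 4 ok; rule 5 ok.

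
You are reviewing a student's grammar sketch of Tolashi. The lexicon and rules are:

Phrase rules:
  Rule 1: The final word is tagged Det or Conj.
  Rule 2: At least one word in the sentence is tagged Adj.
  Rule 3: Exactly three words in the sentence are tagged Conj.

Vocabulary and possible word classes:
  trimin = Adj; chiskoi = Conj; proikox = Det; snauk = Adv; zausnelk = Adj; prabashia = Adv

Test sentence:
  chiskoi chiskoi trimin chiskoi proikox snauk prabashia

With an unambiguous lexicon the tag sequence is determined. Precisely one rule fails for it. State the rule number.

Fixed tagging: Conj Conj Adj Conj Det Adv Adv.
Applying the rules: R1 fail, R2 pass, R3 pass.
Only rule 1 fails.

1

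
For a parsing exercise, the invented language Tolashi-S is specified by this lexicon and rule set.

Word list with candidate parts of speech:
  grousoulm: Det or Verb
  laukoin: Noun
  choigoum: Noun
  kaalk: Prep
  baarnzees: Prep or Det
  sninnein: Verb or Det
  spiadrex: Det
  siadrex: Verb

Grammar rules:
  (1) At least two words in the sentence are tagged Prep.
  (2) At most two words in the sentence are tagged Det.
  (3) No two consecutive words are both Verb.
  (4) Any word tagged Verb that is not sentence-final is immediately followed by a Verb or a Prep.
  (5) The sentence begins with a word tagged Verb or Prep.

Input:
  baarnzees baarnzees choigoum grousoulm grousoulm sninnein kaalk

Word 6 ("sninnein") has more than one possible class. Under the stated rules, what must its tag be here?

Candidates per position — 1:baarnzees {Prep,Det}; 2:baarnzees {Prep,Det}; 3:choigoum {Noun}; 4:grousoulm {Det,Verb}; 5:grousoulm {Det,Verb}; 6:sninnein {Verb,Det}; 7:kaalk {Prep}.
Word 1 cannot be Det — rule 5 would then fail for every completion. It is Prep.
Position 6: the remaining choice is settled jointly with positions 2, 4, 5 — only Verb at position 6 is part of a tagging that satisfies every rule.
The unique satisfying tagging is: Prep Prep Noun Det Det Verb Prep.
Rule-by-rule: rule 1 ok; rule 2 ok; rule 3 ok; rule 4 ok; rule 5 ok.

Verb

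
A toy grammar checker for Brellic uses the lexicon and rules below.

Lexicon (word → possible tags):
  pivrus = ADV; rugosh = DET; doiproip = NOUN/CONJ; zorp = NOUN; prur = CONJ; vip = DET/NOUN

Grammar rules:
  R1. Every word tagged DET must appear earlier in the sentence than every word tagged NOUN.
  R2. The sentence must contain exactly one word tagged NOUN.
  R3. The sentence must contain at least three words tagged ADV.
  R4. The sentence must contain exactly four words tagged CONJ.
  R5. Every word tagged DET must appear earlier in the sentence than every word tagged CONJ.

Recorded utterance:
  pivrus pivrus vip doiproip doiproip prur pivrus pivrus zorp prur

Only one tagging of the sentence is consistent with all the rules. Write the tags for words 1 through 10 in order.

Candidates per position — 1:pivrus {ADV}; 2:pivrus {ADV}; 3:vip {DET,NOUN}; 4:doiproip {NOUN,CONJ}; 5:doiproip {NOUN,CONJ}; 6:prur {CONJ}; 7:pivrus {ADV}; 8:pivrus {ADV}; 9:zorp {NOUN}; 10:prur {CONJ}.
Position 3: NOUN is ruled out by rule 2; that leaves DET.
Position 4: NOUN is ruled out by rule 2; that leaves CONJ.
Position 5: NOUN is ruled out by rule 2; that leaves CONJ.
That leaves exactly one tagging: ADV ADV DET CONJ CONJ CONJ ADV ADV NOUN CONJ.
Checking: rule 1 ✓; rule 2 ✓; rule 3 ✓; rule 4 ✓; rule 5 ✓.

ADV ADV DET CONJ CONJ CONJ ADV ADV NOUN CONJ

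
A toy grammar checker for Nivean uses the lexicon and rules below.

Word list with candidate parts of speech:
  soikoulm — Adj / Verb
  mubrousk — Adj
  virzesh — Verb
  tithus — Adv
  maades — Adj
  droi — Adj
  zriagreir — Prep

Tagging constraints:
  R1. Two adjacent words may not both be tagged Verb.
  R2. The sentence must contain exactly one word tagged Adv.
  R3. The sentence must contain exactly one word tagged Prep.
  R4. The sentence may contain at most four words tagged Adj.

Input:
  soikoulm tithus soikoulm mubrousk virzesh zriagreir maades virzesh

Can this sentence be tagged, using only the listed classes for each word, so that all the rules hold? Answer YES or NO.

Candidates per position — 1:soikoulm {Adj,Verb}; 2:tithus {Adv}; 3:soikoulm {Adj,Verb}; 4:mubrousk {Adj}; 5:virzesh {Verb}; 6:zriagreir {Prep}; 7:maades {Adj}; 8:virzesh {Verb}.
One satisfying assignment: Verb Adv Verb Adj Verb Prep Adj Verb.
Checking: rule 1 ok; rule 2 ok; rule 3 ok; rule 4 ok.

YES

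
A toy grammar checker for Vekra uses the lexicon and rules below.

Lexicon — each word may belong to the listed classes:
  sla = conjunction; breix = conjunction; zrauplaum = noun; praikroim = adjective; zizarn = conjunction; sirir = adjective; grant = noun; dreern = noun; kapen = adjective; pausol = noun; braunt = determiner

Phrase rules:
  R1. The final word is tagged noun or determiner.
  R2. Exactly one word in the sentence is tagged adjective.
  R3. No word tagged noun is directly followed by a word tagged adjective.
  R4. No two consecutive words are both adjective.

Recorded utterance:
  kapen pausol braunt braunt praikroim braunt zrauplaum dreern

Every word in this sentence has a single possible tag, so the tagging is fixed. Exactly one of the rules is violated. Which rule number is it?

Fixed tagging: adjective noun determiner determiner adjective determiner noun noun.
Applying the rules: R1 ok, R2 fails, R3 ok, R4 ok.
Only rule 2 fails.

2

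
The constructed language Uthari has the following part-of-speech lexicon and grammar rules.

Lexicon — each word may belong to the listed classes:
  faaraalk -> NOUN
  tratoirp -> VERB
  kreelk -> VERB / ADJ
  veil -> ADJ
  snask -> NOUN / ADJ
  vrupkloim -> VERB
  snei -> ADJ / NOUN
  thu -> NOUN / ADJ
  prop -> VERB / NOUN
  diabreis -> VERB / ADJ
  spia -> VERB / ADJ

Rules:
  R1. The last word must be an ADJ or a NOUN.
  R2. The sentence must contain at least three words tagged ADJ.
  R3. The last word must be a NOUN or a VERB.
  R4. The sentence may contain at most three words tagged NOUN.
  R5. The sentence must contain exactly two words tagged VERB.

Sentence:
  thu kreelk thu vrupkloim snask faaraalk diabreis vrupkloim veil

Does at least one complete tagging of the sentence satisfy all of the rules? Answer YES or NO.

Candidates per position — 1:thu {NOUN,ADJ}; 2:kreelk {VERB,ADJ}; 3:thu {NOUN,ADJ}; 4:vrupkloim {VERB}; 5:snask {NOUN,ADJ}; 6:faaraalk {NOUN}; 7:diabreis {VERB,ADJ}; 8:vrupkloim {VERB}; 9:veil {ADJ}.
Rule 3 cannot be satisfied by any choice of tags from the lexicon.
So there is no consistent tagging.

NO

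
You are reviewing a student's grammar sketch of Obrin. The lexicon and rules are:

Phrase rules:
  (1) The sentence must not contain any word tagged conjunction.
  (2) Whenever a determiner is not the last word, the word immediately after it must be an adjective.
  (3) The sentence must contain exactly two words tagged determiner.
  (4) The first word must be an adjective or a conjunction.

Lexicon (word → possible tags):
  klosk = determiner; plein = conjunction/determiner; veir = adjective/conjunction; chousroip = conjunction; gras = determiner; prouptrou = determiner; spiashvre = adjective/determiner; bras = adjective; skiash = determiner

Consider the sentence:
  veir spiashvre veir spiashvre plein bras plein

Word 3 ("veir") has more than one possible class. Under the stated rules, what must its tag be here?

Candidates per position — 1:veir {adjective,conjunction}; 2:spiashvre {adjective,determiner}; 3:veir {adjective,conjunction}; 4:spiashvre {adjective,determiner}; 5:plein {conjunction,determiner}; 6:bras {adjective}; 7:plein {conjunction,determiner}.
Position 1: conjunction is ruled out by rule 1; that leaves adjective.
Position 3: conjunction is ruled out by rule 1; that leaves adjective.
Position 4: determiner is ruled out by rule 2; that leaves adjective.
Position 5: conjunction is ruled out by rule 1; that leaves determiner.
Position 7: conjunction is ruled out by rule 1; that leaves determiner.
Position 2: determiner is ruled out by rule 3; that leaves adjective.
So the tagging must be: adjective adjective adjective adjective determiner adjective determiner.
Verifying each rule — rule 1 ok; rule 2 ok; rule 3 ok; rule 4 ok.

adjective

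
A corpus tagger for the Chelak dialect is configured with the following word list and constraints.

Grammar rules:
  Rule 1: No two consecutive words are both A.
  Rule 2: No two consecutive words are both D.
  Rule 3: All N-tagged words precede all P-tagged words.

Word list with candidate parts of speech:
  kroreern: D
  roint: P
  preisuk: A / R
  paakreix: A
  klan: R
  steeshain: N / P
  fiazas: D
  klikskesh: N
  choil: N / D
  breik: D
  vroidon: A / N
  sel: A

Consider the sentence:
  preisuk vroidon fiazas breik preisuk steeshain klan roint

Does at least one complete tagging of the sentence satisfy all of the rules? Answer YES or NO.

Candidates per position — 1:preisuk {A,R}; 2:vroidon {A,N}; 3:fiazas {D}; 4:breik {D}; 5:preisuk {A,R}; 6:steeshain {N,P}; 7:klan {R}; 8:roint {P}.
Rule 2 cannot be satisfied by any choice of tags from the lexicon.
So there is no consistent tagging.

NO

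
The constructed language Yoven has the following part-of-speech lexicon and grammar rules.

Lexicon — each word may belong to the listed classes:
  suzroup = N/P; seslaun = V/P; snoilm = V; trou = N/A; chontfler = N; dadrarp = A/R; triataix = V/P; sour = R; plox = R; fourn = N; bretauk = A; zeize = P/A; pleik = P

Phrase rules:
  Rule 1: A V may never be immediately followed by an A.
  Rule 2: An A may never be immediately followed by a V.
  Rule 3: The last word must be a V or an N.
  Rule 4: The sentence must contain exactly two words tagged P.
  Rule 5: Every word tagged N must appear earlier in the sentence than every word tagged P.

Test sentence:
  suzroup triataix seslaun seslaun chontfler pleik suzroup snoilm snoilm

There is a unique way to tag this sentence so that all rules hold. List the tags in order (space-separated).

Candidates per position — 1:suzroup {N,P}; 2:triataix {V,P}; 3:seslaun {V,P}; 4:seslaun {V,P}; 5:chontfler {N}; 6:pleik {P}; 7:suzroup {N,P}; 8:snoilm {V}; 9:snoilm {V}.
At position 1, choosing P makes rule 5 impossible to satisfy; hence N.
At position 2, choosing P makes rule 5 impossible to satisfy; hence V.
At position 3, choosing P makes rule 5 impossible to satisfy; hence V.
At position 4, choosing P makes rule 5 impossible to satisfy; hence V.
At position 7, choosing N makes rule 4 impossible to satisfy; hence P.
The unique satisfying tagging is: N V V V N P P V V.
Checking: rule 1 holds; rule 2 holds; rule 3 holds; rule 4 holds; rule 5 holds.

N V V V N P P V V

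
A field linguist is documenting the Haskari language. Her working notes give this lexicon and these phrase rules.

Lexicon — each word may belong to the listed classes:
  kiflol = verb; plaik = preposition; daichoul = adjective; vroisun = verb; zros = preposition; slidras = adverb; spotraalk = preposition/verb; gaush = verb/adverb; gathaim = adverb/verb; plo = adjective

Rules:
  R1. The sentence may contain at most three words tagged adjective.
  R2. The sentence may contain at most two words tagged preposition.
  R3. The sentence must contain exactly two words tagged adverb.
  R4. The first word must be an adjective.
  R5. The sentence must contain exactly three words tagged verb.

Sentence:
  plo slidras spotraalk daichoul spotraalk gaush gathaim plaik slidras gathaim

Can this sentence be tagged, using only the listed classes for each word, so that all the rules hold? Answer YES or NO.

NO

Candidates per position — 1:plo {adjective}; 2:slidras {adverb}; 3:spotraalk {preposition,verb}; 4:daichoul {adjective}; 5:spotraalk {preposition,verb}; 6:gaush {verb,adverb}; 7:gathaim {adverb,verb}; 8:plaik {preposition}; 9:slidras {adverb}; 10:gathaim {adverb,verb}.
Every candidate sequence violates at least one rule; no consistent tagging exists.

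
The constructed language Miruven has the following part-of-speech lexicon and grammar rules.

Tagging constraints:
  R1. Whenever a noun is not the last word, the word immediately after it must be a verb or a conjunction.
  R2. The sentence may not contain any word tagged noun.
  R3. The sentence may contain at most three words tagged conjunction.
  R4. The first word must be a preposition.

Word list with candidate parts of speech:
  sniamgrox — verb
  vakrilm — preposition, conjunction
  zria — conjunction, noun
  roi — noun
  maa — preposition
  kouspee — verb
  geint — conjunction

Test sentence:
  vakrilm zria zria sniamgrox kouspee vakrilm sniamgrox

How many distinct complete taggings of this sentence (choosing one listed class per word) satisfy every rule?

2

Candidates per position — 1:vakrilm {preposition,conjunction}; 2:zria {conjunction,noun}; 3:zria {conjunction,noun}; 4:sniamgrox {verb}; 5:kouspee {verb}; 6:vakrilm {preposition,conjunction}; 7:sniamgrox {verb}.
There are 16 candidate sequences in total.
The sequences that satisfy every rule: preposition conjunction conjunction verb verb preposition verb; preposition conjunction conjunction verb verb conjunction verb.
Count = 2.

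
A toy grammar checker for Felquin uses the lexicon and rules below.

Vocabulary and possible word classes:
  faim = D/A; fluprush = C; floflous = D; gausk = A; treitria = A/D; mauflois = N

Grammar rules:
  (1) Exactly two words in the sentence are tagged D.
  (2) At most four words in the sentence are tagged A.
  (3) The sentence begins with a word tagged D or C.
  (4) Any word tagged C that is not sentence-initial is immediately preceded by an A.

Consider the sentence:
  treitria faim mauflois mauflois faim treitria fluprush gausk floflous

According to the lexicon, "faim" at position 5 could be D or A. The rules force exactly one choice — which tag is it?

A

Candidates per position — 1:treitria {A,D}; 2:faim {D,A}; 3:mauflois {N}; 4:mauflois {N}; 5:faim {D,A}; 6:treitria {A,D}; 7:fluprush {C}; 8:gausk {A}; 9:floflous {D}.
If word 1 were A, no tagging could satisfy rule 3; so word 1 is D.
If word 2 were D, no tagging could satisfy rule 1; so word 2 is A.
If word 5 were D, no tagging could satisfy rule 1; so word 5 is A.
If word 6 were D, no tagging could satisfy rule 1; so word 6 is A.
That leaves exactly one tagging: D A N N A A C A D.
Check: rule 1 ok; rule 2 ok; rule 3 ok; rule 4 ok.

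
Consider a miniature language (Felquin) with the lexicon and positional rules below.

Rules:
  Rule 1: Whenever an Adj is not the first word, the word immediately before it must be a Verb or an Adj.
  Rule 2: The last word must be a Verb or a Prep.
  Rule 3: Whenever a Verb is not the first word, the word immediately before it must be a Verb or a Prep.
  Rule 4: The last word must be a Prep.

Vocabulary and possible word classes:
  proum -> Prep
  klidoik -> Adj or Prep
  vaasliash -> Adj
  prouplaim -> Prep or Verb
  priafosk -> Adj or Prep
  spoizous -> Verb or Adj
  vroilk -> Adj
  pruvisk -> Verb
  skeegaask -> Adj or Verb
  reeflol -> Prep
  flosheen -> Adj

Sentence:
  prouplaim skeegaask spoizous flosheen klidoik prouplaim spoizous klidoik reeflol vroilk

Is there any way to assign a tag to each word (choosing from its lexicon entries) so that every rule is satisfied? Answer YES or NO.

NO

Candidates per position — 1:prouplaim {Prep,Verb}; 2:skeegaask {Adj,Verb}; 3:spoizous {Verb,Adj}; 4:flosheen {Adj}; 5:klidoik {Adj,Prep}; 6:prouplaim {Prep,Verb}; 7:spoizous {Verb,Adj}; 8:klidoik {Adj,Prep}; 9:reeflol {Prep}; 10:vroilk {Adj}.
Rule 1 cannot be satisfied by any choice of tags from the lexicon.
So there is no consistent tagging.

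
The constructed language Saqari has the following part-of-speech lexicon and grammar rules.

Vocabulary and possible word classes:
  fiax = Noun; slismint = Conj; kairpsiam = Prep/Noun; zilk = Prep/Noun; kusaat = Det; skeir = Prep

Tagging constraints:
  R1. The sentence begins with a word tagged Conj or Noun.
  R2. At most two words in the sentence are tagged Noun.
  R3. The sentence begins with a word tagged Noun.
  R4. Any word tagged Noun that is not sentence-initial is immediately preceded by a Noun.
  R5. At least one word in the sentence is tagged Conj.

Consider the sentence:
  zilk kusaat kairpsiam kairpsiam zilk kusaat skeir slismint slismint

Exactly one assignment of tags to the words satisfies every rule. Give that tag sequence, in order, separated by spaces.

Candidates per position — 1:zilk {Prep,Noun}; 2:kusaat {Det}; 3:kairpsiam {Prep,Noun}; 4:kairpsiam {Prep,Noun}; 5:zilk {Prep,Noun}; 6:kusaat {Det}; 7:skeir {Prep}; 8:slismint {Conj}; 9:slismint {Conj}.
Position 1: Prep is ruled out by rule 1; that leaves Noun.
Position 3: Noun is ruled out by rule 4; that leaves Prep.
Position 4: Noun is ruled out by rule 4; that leaves Prep.
Position 5: Noun is ruled out by rule 4; that leaves Prep.
The unique satisfying tagging is: Noun Det Prep Prep Prep Det Prep Conj Conj.
Checking: rule 1 holds; rule 2 holds; rule 3 holds; rule 4 holds; rule 5 holds.

Noun Det Prep Prep Prep Det Prep Conj Conj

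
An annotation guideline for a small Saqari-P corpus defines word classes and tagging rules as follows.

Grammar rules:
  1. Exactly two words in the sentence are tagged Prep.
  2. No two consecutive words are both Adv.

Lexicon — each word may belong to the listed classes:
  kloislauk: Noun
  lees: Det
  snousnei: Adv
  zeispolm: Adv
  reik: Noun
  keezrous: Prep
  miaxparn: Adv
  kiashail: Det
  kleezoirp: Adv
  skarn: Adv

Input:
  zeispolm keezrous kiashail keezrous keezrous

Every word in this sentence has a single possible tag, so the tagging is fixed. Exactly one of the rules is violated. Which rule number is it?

Fixed tagging: Adv Prep Det Prep Prep.
Rule check: R1 fail, R2 pass.
Only rule 1 fails.

1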